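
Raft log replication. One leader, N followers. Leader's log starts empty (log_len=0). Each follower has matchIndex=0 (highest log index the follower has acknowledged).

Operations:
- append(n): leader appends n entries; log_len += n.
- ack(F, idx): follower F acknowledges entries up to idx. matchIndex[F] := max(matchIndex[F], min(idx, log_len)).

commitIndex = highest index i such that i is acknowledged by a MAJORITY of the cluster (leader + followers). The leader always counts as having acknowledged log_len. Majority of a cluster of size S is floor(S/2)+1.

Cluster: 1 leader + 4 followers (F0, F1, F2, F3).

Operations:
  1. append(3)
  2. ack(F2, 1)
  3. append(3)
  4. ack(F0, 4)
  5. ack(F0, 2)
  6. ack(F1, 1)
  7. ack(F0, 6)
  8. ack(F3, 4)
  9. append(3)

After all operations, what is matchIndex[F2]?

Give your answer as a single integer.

Answer: 1

Derivation:
Op 1: append 3 -> log_len=3
Op 2: F2 acks idx 1 -> match: F0=0 F1=0 F2=1 F3=0; commitIndex=0
Op 3: append 3 -> log_len=6
Op 4: F0 acks idx 4 -> match: F0=4 F1=0 F2=1 F3=0; commitIndex=1
Op 5: F0 acks idx 2 -> match: F0=4 F1=0 F2=1 F3=0; commitIndex=1
Op 6: F1 acks idx 1 -> match: F0=4 F1=1 F2=1 F3=0; commitIndex=1
Op 7: F0 acks idx 6 -> match: F0=6 F1=1 F2=1 F3=0; commitIndex=1
Op 8: F3 acks idx 4 -> match: F0=6 F1=1 F2=1 F3=4; commitIndex=4
Op 9: append 3 -> log_len=9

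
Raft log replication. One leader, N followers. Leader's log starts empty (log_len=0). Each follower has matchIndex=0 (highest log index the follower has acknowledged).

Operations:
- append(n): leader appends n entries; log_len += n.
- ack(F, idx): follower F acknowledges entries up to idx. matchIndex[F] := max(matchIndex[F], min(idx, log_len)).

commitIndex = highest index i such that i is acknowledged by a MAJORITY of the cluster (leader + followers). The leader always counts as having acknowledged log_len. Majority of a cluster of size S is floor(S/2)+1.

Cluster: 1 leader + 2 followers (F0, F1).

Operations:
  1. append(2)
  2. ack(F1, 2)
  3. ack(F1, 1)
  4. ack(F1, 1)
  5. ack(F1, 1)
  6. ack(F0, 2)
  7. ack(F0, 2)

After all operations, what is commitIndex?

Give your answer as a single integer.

Answer: 2

Derivation:
Op 1: append 2 -> log_len=2
Op 2: F1 acks idx 2 -> match: F0=0 F1=2; commitIndex=2
Op 3: F1 acks idx 1 -> match: F0=0 F1=2; commitIndex=2
Op 4: F1 acks idx 1 -> match: F0=0 F1=2; commitIndex=2
Op 5: F1 acks idx 1 -> match: F0=0 F1=2; commitIndex=2
Op 6: F0 acks idx 2 -> match: F0=2 F1=2; commitIndex=2
Op 7: F0 acks idx 2 -> match: F0=2 F1=2; commitIndex=2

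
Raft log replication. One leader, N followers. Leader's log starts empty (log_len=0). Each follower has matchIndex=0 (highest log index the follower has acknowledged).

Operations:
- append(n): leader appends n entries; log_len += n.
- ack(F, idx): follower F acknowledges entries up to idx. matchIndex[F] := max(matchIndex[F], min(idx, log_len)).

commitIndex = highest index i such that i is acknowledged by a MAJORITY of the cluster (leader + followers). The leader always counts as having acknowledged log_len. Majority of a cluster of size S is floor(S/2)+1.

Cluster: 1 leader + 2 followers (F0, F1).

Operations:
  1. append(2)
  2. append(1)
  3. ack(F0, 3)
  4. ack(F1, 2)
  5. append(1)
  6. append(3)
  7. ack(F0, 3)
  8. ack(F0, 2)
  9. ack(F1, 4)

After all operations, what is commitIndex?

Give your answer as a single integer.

Answer: 4

Derivation:
Op 1: append 2 -> log_len=2
Op 2: append 1 -> log_len=3
Op 3: F0 acks idx 3 -> match: F0=3 F1=0; commitIndex=3
Op 4: F1 acks idx 2 -> match: F0=3 F1=2; commitIndex=3
Op 5: append 1 -> log_len=4
Op 6: append 3 -> log_len=7
Op 7: F0 acks idx 3 -> match: F0=3 F1=2; commitIndex=3
Op 8: F0 acks idx 2 -> match: F0=3 F1=2; commitIndex=3
Op 9: F1 acks idx 4 -> match: F0=3 F1=4; commitIndex=4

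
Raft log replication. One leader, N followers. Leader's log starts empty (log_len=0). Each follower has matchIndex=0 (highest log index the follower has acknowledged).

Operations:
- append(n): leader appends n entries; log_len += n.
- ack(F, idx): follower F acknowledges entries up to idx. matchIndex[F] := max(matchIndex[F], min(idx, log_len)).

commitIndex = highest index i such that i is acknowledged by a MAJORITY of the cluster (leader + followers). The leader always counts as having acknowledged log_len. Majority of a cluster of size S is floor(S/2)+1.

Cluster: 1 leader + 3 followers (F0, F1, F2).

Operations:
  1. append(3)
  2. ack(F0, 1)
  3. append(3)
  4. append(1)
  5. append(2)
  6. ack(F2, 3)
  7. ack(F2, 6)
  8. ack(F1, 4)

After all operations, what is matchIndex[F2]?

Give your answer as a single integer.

Op 1: append 3 -> log_len=3
Op 2: F0 acks idx 1 -> match: F0=1 F1=0 F2=0; commitIndex=0
Op 3: append 3 -> log_len=6
Op 4: append 1 -> log_len=7
Op 5: append 2 -> log_len=9
Op 6: F2 acks idx 3 -> match: F0=1 F1=0 F2=3; commitIndex=1
Op 7: F2 acks idx 6 -> match: F0=1 F1=0 F2=6; commitIndex=1
Op 8: F1 acks idx 4 -> match: F0=1 F1=4 F2=6; commitIndex=4

Answer: 6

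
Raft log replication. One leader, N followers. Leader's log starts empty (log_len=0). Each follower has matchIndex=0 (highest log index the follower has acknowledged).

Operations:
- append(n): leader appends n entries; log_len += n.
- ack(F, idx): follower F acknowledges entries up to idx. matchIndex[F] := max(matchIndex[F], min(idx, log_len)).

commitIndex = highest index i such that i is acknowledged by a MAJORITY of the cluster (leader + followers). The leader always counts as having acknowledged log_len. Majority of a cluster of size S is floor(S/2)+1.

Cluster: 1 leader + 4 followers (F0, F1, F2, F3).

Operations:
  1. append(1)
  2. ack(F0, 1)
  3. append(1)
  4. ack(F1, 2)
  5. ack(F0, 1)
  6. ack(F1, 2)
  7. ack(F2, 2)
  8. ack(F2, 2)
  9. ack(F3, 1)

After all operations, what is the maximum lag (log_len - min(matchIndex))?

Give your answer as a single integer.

Answer: 1

Derivation:
Op 1: append 1 -> log_len=1
Op 2: F0 acks idx 1 -> match: F0=1 F1=0 F2=0 F3=0; commitIndex=0
Op 3: append 1 -> log_len=2
Op 4: F1 acks idx 2 -> match: F0=1 F1=2 F2=0 F3=0; commitIndex=1
Op 5: F0 acks idx 1 -> match: F0=1 F1=2 F2=0 F3=0; commitIndex=1
Op 6: F1 acks idx 2 -> match: F0=1 F1=2 F2=0 F3=0; commitIndex=1
Op 7: F2 acks idx 2 -> match: F0=1 F1=2 F2=2 F3=0; commitIndex=2
Op 8: F2 acks idx 2 -> match: F0=1 F1=2 F2=2 F3=0; commitIndex=2
Op 9: F3 acks idx 1 -> match: F0=1 F1=2 F2=2 F3=1; commitIndex=2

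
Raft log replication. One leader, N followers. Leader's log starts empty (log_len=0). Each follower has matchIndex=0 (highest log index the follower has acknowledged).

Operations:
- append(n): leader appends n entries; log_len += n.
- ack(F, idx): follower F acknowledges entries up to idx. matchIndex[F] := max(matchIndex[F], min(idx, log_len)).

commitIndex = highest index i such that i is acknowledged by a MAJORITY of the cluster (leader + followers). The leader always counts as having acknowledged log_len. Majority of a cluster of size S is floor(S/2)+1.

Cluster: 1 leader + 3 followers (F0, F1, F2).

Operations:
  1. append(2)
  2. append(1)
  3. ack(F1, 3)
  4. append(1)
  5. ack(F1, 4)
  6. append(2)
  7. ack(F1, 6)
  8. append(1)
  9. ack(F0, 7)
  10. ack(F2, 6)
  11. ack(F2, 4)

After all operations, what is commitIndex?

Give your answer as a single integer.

Answer: 6

Derivation:
Op 1: append 2 -> log_len=2
Op 2: append 1 -> log_len=3
Op 3: F1 acks idx 3 -> match: F0=0 F1=3 F2=0; commitIndex=0
Op 4: append 1 -> log_len=4
Op 5: F1 acks idx 4 -> match: F0=0 F1=4 F2=0; commitIndex=0
Op 6: append 2 -> log_len=6
Op 7: F1 acks idx 6 -> match: F0=0 F1=6 F2=0; commitIndex=0
Op 8: append 1 -> log_len=7
Op 9: F0 acks idx 7 -> match: F0=7 F1=6 F2=0; commitIndex=6
Op 10: F2 acks idx 6 -> match: F0=7 F1=6 F2=6; commitIndex=6
Op 11: F2 acks idx 4 -> match: F0=7 F1=6 F2=6; commitIndex=6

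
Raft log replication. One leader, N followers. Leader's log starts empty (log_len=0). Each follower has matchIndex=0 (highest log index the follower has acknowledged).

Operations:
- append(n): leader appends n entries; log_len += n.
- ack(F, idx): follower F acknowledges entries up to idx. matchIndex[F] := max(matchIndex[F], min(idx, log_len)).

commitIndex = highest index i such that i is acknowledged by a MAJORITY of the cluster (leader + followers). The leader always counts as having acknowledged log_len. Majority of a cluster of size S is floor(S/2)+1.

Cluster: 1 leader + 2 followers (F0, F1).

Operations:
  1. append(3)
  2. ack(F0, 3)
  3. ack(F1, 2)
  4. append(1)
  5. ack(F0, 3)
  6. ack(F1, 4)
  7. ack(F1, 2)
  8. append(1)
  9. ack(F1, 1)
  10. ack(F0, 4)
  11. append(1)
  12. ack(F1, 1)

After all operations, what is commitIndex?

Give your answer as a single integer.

Answer: 4

Derivation:
Op 1: append 3 -> log_len=3
Op 2: F0 acks idx 3 -> match: F0=3 F1=0; commitIndex=3
Op 3: F1 acks idx 2 -> match: F0=3 F1=2; commitIndex=3
Op 4: append 1 -> log_len=4
Op 5: F0 acks idx 3 -> match: F0=3 F1=2; commitIndex=3
Op 6: F1 acks idx 4 -> match: F0=3 F1=4; commitIndex=4
Op 7: F1 acks idx 2 -> match: F0=3 F1=4; commitIndex=4
Op 8: append 1 -> log_len=5
Op 9: F1 acks idx 1 -> match: F0=3 F1=4; commitIndex=4
Op 10: F0 acks idx 4 -> match: F0=4 F1=4; commitIndex=4
Op 11: append 1 -> log_len=6
Op 12: F1 acks idx 1 -> match: F0=4 F1=4; commitIndex=4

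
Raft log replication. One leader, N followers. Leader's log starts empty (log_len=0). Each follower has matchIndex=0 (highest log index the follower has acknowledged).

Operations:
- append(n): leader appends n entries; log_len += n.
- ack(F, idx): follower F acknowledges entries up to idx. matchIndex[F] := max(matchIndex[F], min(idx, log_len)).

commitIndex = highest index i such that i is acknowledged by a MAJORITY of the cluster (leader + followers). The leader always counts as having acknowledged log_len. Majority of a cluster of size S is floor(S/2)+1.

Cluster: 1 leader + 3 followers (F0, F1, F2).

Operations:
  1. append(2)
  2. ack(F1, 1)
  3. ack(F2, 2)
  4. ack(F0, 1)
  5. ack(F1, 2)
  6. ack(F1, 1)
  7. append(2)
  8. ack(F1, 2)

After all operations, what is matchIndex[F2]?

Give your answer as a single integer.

Answer: 2

Derivation:
Op 1: append 2 -> log_len=2
Op 2: F1 acks idx 1 -> match: F0=0 F1=1 F2=0; commitIndex=0
Op 3: F2 acks idx 2 -> match: F0=0 F1=1 F2=2; commitIndex=1
Op 4: F0 acks idx 1 -> match: F0=1 F1=1 F2=2; commitIndex=1
Op 5: F1 acks idx 2 -> match: F0=1 F1=2 F2=2; commitIndex=2
Op 6: F1 acks idx 1 -> match: F0=1 F1=2 F2=2; commitIndex=2
Op 7: append 2 -> log_len=4
Op 8: F1 acks idx 2 -> match: F0=1 F1=2 F2=2; commitIndex=2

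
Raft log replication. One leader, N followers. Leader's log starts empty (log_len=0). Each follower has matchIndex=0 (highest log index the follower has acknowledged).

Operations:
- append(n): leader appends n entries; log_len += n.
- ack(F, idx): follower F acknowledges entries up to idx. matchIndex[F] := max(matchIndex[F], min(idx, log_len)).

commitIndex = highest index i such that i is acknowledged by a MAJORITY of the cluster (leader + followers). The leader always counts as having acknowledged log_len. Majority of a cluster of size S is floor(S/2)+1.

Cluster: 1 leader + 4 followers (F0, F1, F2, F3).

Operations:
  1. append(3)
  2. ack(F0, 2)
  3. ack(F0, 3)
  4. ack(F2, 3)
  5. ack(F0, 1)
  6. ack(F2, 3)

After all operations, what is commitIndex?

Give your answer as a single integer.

Answer: 3

Derivation:
Op 1: append 3 -> log_len=3
Op 2: F0 acks idx 2 -> match: F0=2 F1=0 F2=0 F3=0; commitIndex=0
Op 3: F0 acks idx 3 -> match: F0=3 F1=0 F2=0 F3=0; commitIndex=0
Op 4: F2 acks idx 3 -> match: F0=3 F1=0 F2=3 F3=0; commitIndex=3
Op 5: F0 acks idx 1 -> match: F0=3 F1=0 F2=3 F3=0; commitIndex=3
Op 6: F2 acks idx 3 -> match: F0=3 F1=0 F2=3 F3=0; commitIndex=3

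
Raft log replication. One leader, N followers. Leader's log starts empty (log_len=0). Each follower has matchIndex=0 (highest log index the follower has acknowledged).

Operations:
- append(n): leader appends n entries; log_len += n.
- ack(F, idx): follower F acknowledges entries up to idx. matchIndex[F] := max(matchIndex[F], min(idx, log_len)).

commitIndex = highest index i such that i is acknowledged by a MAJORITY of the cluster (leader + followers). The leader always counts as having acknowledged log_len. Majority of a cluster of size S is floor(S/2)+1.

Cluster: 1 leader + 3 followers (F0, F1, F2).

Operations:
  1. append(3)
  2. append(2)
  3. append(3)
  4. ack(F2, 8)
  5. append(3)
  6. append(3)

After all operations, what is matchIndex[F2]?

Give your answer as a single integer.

Op 1: append 3 -> log_len=3
Op 2: append 2 -> log_len=5
Op 3: append 3 -> log_len=8
Op 4: F2 acks idx 8 -> match: F0=0 F1=0 F2=8; commitIndex=0
Op 5: append 3 -> log_len=11
Op 6: append 3 -> log_len=14

Answer: 8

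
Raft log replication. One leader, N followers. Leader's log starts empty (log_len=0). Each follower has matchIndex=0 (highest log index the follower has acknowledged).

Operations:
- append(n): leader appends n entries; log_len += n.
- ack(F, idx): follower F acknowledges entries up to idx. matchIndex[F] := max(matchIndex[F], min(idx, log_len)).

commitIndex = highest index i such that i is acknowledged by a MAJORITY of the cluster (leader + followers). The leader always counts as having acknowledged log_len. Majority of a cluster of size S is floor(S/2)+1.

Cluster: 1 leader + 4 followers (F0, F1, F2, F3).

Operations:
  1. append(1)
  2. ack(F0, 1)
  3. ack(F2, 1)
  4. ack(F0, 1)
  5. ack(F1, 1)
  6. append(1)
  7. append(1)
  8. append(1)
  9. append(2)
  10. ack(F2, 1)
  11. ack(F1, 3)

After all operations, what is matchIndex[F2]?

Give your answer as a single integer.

Answer: 1

Derivation:
Op 1: append 1 -> log_len=1
Op 2: F0 acks idx 1 -> match: F0=1 F1=0 F2=0 F3=0; commitIndex=0
Op 3: F2 acks idx 1 -> match: F0=1 F1=0 F2=1 F3=0; commitIndex=1
Op 4: F0 acks idx 1 -> match: F0=1 F1=0 F2=1 F3=0; commitIndex=1
Op 5: F1 acks idx 1 -> match: F0=1 F1=1 F2=1 F3=0; commitIndex=1
Op 6: append 1 -> log_len=2
Op 7: append 1 -> log_len=3
Op 8: append 1 -> log_len=4
Op 9: append 2 -> log_len=6
Op 10: F2 acks idx 1 -> match: F0=1 F1=1 F2=1 F3=0; commitIndex=1
Op 11: F1 acks idx 3 -> match: F0=1 F1=3 F2=1 F3=0; commitIndex=1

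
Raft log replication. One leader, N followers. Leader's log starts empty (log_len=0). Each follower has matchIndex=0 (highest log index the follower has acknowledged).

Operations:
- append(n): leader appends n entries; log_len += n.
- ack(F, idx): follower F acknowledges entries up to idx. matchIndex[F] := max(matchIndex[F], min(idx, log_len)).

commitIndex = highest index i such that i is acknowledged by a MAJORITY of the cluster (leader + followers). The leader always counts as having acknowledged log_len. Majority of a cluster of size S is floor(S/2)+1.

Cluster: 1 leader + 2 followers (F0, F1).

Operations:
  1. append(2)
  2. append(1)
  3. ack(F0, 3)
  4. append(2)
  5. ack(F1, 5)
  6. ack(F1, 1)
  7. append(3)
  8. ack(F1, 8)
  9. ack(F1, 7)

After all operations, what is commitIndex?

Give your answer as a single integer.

Answer: 8

Derivation:
Op 1: append 2 -> log_len=2
Op 2: append 1 -> log_len=3
Op 3: F0 acks idx 3 -> match: F0=3 F1=0; commitIndex=3
Op 4: append 2 -> log_len=5
Op 5: F1 acks idx 5 -> match: F0=3 F1=5; commitIndex=5
Op 6: F1 acks idx 1 -> match: F0=3 F1=5; commitIndex=5
Op 7: append 3 -> log_len=8
Op 8: F1 acks idx 8 -> match: F0=3 F1=8; commitIndex=8
Op 9: F1 acks idx 7 -> match: F0=3 F1=8; commitIndex=8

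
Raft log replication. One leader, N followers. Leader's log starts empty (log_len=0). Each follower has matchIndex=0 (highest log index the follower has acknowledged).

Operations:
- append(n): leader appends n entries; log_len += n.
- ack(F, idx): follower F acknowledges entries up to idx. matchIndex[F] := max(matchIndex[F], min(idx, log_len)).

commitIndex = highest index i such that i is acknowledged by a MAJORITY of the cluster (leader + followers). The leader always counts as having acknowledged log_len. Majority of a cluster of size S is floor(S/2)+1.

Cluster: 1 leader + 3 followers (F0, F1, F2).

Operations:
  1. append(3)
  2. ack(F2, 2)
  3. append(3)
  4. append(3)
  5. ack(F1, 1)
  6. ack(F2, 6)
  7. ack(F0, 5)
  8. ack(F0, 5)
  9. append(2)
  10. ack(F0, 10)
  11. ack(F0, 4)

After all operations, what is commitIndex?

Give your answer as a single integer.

Answer: 6

Derivation:
Op 1: append 3 -> log_len=3
Op 2: F2 acks idx 2 -> match: F0=0 F1=0 F2=2; commitIndex=0
Op 3: append 3 -> log_len=6
Op 4: append 3 -> log_len=9
Op 5: F1 acks idx 1 -> match: F0=0 F1=1 F2=2; commitIndex=1
Op 6: F2 acks idx 6 -> match: F0=0 F1=1 F2=6; commitIndex=1
Op 7: F0 acks idx 5 -> match: F0=5 F1=1 F2=6; commitIndex=5
Op 8: F0 acks idx 5 -> match: F0=5 F1=1 F2=6; commitIndex=5
Op 9: append 2 -> log_len=11
Op 10: F0 acks idx 10 -> match: F0=10 F1=1 F2=6; commitIndex=6
Op 11: F0 acks idx 4 -> match: F0=10 F1=1 F2=6; commitIndex=6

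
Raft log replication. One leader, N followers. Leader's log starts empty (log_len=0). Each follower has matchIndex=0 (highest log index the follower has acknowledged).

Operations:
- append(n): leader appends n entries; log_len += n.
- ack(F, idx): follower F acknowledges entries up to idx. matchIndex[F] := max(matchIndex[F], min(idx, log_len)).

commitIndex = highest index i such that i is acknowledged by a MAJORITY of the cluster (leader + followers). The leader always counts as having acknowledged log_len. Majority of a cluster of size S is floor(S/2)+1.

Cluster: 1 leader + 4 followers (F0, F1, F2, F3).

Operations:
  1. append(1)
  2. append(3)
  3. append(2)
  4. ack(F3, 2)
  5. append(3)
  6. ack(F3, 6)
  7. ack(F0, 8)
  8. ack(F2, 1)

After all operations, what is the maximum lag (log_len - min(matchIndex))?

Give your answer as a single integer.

Answer: 9

Derivation:
Op 1: append 1 -> log_len=1
Op 2: append 3 -> log_len=4
Op 3: append 2 -> log_len=6
Op 4: F3 acks idx 2 -> match: F0=0 F1=0 F2=0 F3=2; commitIndex=0
Op 5: append 3 -> log_len=9
Op 6: F3 acks idx 6 -> match: F0=0 F1=0 F2=0 F3=6; commitIndex=0
Op 7: F0 acks idx 8 -> match: F0=8 F1=0 F2=0 F3=6; commitIndex=6
Op 8: F2 acks idx 1 -> match: F0=8 F1=0 F2=1 F3=6; commitIndex=6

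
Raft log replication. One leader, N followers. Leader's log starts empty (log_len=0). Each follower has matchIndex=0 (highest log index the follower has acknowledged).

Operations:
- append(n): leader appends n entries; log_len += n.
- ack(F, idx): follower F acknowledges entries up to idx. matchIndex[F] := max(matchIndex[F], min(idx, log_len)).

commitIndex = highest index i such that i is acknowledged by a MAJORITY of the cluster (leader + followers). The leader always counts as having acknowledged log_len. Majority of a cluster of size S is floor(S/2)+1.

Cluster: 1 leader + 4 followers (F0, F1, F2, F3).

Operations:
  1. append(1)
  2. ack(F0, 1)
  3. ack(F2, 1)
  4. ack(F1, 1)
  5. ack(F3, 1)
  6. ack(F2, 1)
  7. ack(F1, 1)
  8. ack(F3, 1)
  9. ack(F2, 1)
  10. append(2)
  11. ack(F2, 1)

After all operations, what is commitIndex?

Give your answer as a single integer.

Answer: 1

Derivation:
Op 1: append 1 -> log_len=1
Op 2: F0 acks idx 1 -> match: F0=1 F1=0 F2=0 F3=0; commitIndex=0
Op 3: F2 acks idx 1 -> match: F0=1 F1=0 F2=1 F3=0; commitIndex=1
Op 4: F1 acks idx 1 -> match: F0=1 F1=1 F2=1 F3=0; commitIndex=1
Op 5: F3 acks idx 1 -> match: F0=1 F1=1 F2=1 F3=1; commitIndex=1
Op 6: F2 acks idx 1 -> match: F0=1 F1=1 F2=1 F3=1; commitIndex=1
Op 7: F1 acks idx 1 -> match: F0=1 F1=1 F2=1 F3=1; commitIndex=1
Op 8: F3 acks idx 1 -> match: F0=1 F1=1 F2=1 F3=1; commitIndex=1
Op 9: F2 acks idx 1 -> match: F0=1 F1=1 F2=1 F3=1; commitIndex=1
Op 10: append 2 -> log_len=3
Op 11: F2 acks idx 1 -> match: F0=1 F1=1 F2=1 F3=1; commitIndex=1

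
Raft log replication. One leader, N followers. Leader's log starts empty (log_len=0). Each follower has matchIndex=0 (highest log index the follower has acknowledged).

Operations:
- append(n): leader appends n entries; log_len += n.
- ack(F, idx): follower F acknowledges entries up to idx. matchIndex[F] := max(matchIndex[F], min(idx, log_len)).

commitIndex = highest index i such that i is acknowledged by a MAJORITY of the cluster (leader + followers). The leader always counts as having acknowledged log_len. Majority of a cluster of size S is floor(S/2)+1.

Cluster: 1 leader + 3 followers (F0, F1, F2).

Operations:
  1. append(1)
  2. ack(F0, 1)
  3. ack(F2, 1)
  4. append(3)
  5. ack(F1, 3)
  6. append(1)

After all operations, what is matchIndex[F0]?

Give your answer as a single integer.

Answer: 1

Derivation:
Op 1: append 1 -> log_len=1
Op 2: F0 acks idx 1 -> match: F0=1 F1=0 F2=0; commitIndex=0
Op 3: F2 acks idx 1 -> match: F0=1 F1=0 F2=1; commitIndex=1
Op 4: append 3 -> log_len=4
Op 5: F1 acks idx 3 -> match: F0=1 F1=3 F2=1; commitIndex=1
Op 6: append 1 -> log_len=5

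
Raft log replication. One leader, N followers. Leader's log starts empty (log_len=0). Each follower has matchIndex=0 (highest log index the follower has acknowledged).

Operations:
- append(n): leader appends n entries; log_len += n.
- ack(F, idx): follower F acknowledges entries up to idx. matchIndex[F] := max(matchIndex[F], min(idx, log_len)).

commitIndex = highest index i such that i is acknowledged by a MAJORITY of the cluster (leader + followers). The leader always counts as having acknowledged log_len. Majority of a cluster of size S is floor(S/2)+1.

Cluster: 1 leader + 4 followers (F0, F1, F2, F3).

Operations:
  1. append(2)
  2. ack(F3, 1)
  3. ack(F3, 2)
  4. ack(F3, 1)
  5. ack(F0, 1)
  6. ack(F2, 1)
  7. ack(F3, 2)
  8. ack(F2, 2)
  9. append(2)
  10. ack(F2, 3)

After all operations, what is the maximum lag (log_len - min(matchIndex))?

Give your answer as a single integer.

Answer: 4

Derivation:
Op 1: append 2 -> log_len=2
Op 2: F3 acks idx 1 -> match: F0=0 F1=0 F2=0 F3=1; commitIndex=0
Op 3: F3 acks idx 2 -> match: F0=0 F1=0 F2=0 F3=2; commitIndex=0
Op 4: F3 acks idx 1 -> match: F0=0 F1=0 F2=0 F3=2; commitIndex=0
Op 5: F0 acks idx 1 -> match: F0=1 F1=0 F2=0 F3=2; commitIndex=1
Op 6: F2 acks idx 1 -> match: F0=1 F1=0 F2=1 F3=2; commitIndex=1
Op 7: F3 acks idx 2 -> match: F0=1 F1=0 F2=1 F3=2; commitIndex=1
Op 8: F2 acks idx 2 -> match: F0=1 F1=0 F2=2 F3=2; commitIndex=2
Op 9: append 2 -> log_len=4
Op 10: F2 acks idx 3 -> match: F0=1 F1=0 F2=3 F3=2; commitIndex=2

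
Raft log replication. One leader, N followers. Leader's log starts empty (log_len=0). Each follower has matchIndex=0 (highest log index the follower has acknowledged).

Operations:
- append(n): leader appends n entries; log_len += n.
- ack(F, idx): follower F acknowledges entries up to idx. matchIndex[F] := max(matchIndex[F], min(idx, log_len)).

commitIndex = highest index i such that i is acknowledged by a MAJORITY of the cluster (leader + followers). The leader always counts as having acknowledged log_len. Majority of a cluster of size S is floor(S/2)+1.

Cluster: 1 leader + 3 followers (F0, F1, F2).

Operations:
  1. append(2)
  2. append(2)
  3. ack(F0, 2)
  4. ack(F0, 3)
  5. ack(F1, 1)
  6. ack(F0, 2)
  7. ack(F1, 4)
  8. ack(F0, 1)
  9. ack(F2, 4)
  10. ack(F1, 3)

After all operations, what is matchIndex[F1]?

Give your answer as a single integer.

Op 1: append 2 -> log_len=2
Op 2: append 2 -> log_len=4
Op 3: F0 acks idx 2 -> match: F0=2 F1=0 F2=0; commitIndex=0
Op 4: F0 acks idx 3 -> match: F0=3 F1=0 F2=0; commitIndex=0
Op 5: F1 acks idx 1 -> match: F0=3 F1=1 F2=0; commitIndex=1
Op 6: F0 acks idx 2 -> match: F0=3 F1=1 F2=0; commitIndex=1
Op 7: F1 acks idx 4 -> match: F0=3 F1=4 F2=0; commitIndex=3
Op 8: F0 acks idx 1 -> match: F0=3 F1=4 F2=0; commitIndex=3
Op 9: F2 acks idx 4 -> match: F0=3 F1=4 F2=4; commitIndex=4
Op 10: F1 acks idx 3 -> match: F0=3 F1=4 F2=4; commitIndex=4

Answer: 4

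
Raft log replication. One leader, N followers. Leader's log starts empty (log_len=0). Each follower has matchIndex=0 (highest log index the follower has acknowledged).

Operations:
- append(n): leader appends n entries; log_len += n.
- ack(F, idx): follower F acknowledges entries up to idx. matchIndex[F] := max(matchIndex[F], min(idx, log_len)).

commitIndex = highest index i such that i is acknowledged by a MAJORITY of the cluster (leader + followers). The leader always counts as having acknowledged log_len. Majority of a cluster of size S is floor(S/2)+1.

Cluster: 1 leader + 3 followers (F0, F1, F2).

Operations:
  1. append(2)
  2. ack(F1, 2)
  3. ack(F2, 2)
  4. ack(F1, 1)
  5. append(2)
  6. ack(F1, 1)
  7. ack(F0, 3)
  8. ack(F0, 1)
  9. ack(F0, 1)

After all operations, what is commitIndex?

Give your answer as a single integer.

Answer: 2

Derivation:
Op 1: append 2 -> log_len=2
Op 2: F1 acks idx 2 -> match: F0=0 F1=2 F2=0; commitIndex=0
Op 3: F2 acks idx 2 -> match: F0=0 F1=2 F2=2; commitIndex=2
Op 4: F1 acks idx 1 -> match: F0=0 F1=2 F2=2; commitIndex=2
Op 5: append 2 -> log_len=4
Op 6: F1 acks idx 1 -> match: F0=0 F1=2 F2=2; commitIndex=2
Op 7: F0 acks idx 3 -> match: F0=3 F1=2 F2=2; commitIndex=2
Op 8: F0 acks idx 1 -> match: F0=3 F1=2 F2=2; commitIndex=2
Op 9: F0 acks idx 1 -> match: F0=3 F1=2 F2=2; commitIndex=2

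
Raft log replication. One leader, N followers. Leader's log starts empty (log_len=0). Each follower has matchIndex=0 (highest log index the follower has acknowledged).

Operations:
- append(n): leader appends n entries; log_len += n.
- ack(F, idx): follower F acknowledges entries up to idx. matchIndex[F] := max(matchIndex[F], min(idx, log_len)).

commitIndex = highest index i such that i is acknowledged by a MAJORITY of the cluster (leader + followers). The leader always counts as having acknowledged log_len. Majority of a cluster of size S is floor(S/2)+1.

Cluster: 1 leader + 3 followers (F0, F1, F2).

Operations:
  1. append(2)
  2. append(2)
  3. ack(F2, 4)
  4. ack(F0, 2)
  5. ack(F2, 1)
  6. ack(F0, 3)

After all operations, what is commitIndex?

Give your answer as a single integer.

Answer: 3

Derivation:
Op 1: append 2 -> log_len=2
Op 2: append 2 -> log_len=4
Op 3: F2 acks idx 4 -> match: F0=0 F1=0 F2=4; commitIndex=0
Op 4: F0 acks idx 2 -> match: F0=2 F1=0 F2=4; commitIndex=2
Op 5: F2 acks idx 1 -> match: F0=2 F1=0 F2=4; commitIndex=2
Op 6: F0 acks idx 3 -> match: F0=3 F1=0 F2=4; commitIndex=3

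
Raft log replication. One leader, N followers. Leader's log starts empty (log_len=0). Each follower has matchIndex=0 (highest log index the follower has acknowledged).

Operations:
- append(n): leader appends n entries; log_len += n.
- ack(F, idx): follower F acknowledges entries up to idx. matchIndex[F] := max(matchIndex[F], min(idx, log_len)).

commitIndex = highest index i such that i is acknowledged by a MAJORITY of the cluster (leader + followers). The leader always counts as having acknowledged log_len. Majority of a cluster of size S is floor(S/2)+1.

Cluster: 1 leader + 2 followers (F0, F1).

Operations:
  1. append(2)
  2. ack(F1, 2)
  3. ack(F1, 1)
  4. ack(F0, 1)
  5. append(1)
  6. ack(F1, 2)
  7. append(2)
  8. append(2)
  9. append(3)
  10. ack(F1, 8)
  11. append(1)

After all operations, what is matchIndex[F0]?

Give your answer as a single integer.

Answer: 1

Derivation:
Op 1: append 2 -> log_len=2
Op 2: F1 acks idx 2 -> match: F0=0 F1=2; commitIndex=2
Op 3: F1 acks idx 1 -> match: F0=0 F1=2; commitIndex=2
Op 4: F0 acks idx 1 -> match: F0=1 F1=2; commitIndex=2
Op 5: append 1 -> log_len=3
Op 6: F1 acks idx 2 -> match: F0=1 F1=2; commitIndex=2
Op 7: append 2 -> log_len=5
Op 8: append 2 -> log_len=7
Op 9: append 3 -> log_len=10
Op 10: F1 acks idx 8 -> match: F0=1 F1=8; commitIndex=8
Op 11: append 1 -> log_len=11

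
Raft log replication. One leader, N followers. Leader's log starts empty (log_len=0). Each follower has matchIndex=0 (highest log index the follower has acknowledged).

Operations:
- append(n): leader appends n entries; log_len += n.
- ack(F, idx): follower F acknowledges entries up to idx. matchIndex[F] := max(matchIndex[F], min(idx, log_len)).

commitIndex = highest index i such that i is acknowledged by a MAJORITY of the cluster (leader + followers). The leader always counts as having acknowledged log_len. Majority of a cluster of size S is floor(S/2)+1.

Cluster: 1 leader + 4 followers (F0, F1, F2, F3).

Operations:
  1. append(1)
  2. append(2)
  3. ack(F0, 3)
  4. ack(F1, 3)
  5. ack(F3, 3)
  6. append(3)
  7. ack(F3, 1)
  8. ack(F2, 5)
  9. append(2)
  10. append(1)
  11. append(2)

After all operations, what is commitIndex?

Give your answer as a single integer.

Op 1: append 1 -> log_len=1
Op 2: append 2 -> log_len=3
Op 3: F0 acks idx 3 -> match: F0=3 F1=0 F2=0 F3=0; commitIndex=0
Op 4: F1 acks idx 3 -> match: F0=3 F1=3 F2=0 F3=0; commitIndex=3
Op 5: F3 acks idx 3 -> match: F0=3 F1=3 F2=0 F3=3; commitIndex=3
Op 6: append 3 -> log_len=6
Op 7: F3 acks idx 1 -> match: F0=3 F1=3 F2=0 F3=3; commitIndex=3
Op 8: F2 acks idx 5 -> match: F0=3 F1=3 F2=5 F3=3; commitIndex=3
Op 9: append 2 -> log_len=8
Op 10: append 1 -> log_len=9
Op 11: append 2 -> log_len=11

Answer: 3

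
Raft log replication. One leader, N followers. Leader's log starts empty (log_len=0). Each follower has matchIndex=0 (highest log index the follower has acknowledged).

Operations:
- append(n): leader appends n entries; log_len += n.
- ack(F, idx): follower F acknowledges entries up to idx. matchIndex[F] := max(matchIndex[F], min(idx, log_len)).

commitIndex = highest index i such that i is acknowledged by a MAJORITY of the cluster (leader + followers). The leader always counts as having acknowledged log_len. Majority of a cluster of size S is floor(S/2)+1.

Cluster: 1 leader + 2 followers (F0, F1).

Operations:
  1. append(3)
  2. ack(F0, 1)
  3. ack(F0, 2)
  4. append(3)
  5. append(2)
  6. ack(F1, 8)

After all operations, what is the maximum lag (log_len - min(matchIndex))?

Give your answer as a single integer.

Op 1: append 3 -> log_len=3
Op 2: F0 acks idx 1 -> match: F0=1 F1=0; commitIndex=1
Op 3: F0 acks idx 2 -> match: F0=2 F1=0; commitIndex=2
Op 4: append 3 -> log_len=6
Op 5: append 2 -> log_len=8
Op 6: F1 acks idx 8 -> match: F0=2 F1=8; commitIndex=8

Answer: 6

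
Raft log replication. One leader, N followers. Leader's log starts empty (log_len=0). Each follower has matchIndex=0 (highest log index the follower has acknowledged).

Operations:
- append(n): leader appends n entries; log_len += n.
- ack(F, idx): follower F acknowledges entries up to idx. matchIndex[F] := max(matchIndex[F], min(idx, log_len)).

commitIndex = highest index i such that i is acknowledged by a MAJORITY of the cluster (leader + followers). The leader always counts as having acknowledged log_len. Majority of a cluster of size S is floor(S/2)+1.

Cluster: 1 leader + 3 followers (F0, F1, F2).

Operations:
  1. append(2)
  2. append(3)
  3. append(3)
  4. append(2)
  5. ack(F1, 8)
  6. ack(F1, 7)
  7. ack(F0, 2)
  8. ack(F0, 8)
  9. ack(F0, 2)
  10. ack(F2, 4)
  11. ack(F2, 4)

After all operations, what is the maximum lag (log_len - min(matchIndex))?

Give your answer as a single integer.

Answer: 6

Derivation:
Op 1: append 2 -> log_len=2
Op 2: append 3 -> log_len=5
Op 3: append 3 -> log_len=8
Op 4: append 2 -> log_len=10
Op 5: F1 acks idx 8 -> match: F0=0 F1=8 F2=0; commitIndex=0
Op 6: F1 acks idx 7 -> match: F0=0 F1=8 F2=0; commitIndex=0
Op 7: F0 acks idx 2 -> match: F0=2 F1=8 F2=0; commitIndex=2
Op 8: F0 acks idx 8 -> match: F0=8 F1=8 F2=0; commitIndex=8
Op 9: F0 acks idx 2 -> match: F0=8 F1=8 F2=0; commitIndex=8
Op 10: F2 acks idx 4 -> match: F0=8 F1=8 F2=4; commitIndex=8
Op 11: F2 acks idx 4 -> match: F0=8 F1=8 F2=4; commitIndex=8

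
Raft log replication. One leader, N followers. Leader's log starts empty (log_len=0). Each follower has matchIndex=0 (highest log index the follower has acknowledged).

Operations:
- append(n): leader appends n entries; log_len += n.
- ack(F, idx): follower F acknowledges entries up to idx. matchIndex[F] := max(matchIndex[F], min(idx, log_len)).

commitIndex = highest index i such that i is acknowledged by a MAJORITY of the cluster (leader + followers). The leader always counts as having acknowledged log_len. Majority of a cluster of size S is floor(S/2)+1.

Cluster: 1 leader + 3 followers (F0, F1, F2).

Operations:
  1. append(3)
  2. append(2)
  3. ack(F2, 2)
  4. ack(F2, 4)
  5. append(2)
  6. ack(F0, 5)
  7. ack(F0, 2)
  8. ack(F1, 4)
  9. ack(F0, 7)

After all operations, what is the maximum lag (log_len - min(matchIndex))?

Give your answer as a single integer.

Answer: 3

Derivation:
Op 1: append 3 -> log_len=3
Op 2: append 2 -> log_len=5
Op 3: F2 acks idx 2 -> match: F0=0 F1=0 F2=2; commitIndex=0
Op 4: F2 acks idx 4 -> match: F0=0 F1=0 F2=4; commitIndex=0
Op 5: append 2 -> log_len=7
Op 6: F0 acks idx 5 -> match: F0=5 F1=0 F2=4; commitIndex=4
Op 7: F0 acks idx 2 -> match: F0=5 F1=0 F2=4; commitIndex=4
Op 8: F1 acks idx 4 -> match: F0=5 F1=4 F2=4; commitIndex=4
Op 9: F0 acks idx 7 -> match: F0=7 F1=4 F2=4; commitIndex=4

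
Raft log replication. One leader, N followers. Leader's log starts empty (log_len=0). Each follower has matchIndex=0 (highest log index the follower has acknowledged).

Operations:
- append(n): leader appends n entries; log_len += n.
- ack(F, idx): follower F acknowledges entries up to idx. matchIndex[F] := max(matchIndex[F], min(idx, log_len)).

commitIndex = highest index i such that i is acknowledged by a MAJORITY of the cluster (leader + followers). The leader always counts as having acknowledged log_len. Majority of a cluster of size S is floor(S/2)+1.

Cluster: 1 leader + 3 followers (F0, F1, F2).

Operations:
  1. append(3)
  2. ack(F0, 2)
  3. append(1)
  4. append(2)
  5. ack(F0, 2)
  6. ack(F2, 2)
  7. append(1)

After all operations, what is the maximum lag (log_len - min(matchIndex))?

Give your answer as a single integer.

Answer: 7

Derivation:
Op 1: append 3 -> log_len=3
Op 2: F0 acks idx 2 -> match: F0=2 F1=0 F2=0; commitIndex=0
Op 3: append 1 -> log_len=4
Op 4: append 2 -> log_len=6
Op 5: F0 acks idx 2 -> match: F0=2 F1=0 F2=0; commitIndex=0
Op 6: F2 acks idx 2 -> match: F0=2 F1=0 F2=2; commitIndex=2
Op 7: append 1 -> log_len=7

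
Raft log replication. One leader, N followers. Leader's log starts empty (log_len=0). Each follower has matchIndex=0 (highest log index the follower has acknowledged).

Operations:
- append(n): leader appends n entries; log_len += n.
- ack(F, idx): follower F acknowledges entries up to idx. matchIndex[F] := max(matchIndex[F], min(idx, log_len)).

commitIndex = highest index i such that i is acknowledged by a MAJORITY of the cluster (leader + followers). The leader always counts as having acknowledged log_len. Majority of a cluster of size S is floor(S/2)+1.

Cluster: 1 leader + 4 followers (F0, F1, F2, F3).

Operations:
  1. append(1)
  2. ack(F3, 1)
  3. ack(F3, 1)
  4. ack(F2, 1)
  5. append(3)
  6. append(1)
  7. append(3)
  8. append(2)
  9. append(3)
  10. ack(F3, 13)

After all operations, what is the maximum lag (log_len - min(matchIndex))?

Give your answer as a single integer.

Op 1: append 1 -> log_len=1
Op 2: F3 acks idx 1 -> match: F0=0 F1=0 F2=0 F3=1; commitIndex=0
Op 3: F3 acks idx 1 -> match: F0=0 F1=0 F2=0 F3=1; commitIndex=0
Op 4: F2 acks idx 1 -> match: F0=0 F1=0 F2=1 F3=1; commitIndex=1
Op 5: append 3 -> log_len=4
Op 6: append 1 -> log_len=5
Op 7: append 3 -> log_len=8
Op 8: append 2 -> log_len=10
Op 9: append 3 -> log_len=13
Op 10: F3 acks idx 13 -> match: F0=0 F1=0 F2=1 F3=13; commitIndex=1

Answer: 13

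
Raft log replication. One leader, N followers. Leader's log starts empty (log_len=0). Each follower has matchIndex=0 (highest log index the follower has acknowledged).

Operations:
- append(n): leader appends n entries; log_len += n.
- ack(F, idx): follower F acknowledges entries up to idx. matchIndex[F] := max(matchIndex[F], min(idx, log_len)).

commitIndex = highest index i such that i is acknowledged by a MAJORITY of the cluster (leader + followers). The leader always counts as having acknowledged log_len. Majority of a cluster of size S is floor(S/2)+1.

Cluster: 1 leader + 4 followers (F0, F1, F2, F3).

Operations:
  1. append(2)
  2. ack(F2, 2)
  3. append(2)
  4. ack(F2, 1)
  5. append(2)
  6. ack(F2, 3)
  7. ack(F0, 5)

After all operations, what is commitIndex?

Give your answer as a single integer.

Op 1: append 2 -> log_len=2
Op 2: F2 acks idx 2 -> match: F0=0 F1=0 F2=2 F3=0; commitIndex=0
Op 3: append 2 -> log_len=4
Op 4: F2 acks idx 1 -> match: F0=0 F1=0 F2=2 F3=0; commitIndex=0
Op 5: append 2 -> log_len=6
Op 6: F2 acks idx 3 -> match: F0=0 F1=0 F2=3 F3=0; commitIndex=0
Op 7: F0 acks idx 5 -> match: F0=5 F1=0 F2=3 F3=0; commitIndex=3

Answer: 3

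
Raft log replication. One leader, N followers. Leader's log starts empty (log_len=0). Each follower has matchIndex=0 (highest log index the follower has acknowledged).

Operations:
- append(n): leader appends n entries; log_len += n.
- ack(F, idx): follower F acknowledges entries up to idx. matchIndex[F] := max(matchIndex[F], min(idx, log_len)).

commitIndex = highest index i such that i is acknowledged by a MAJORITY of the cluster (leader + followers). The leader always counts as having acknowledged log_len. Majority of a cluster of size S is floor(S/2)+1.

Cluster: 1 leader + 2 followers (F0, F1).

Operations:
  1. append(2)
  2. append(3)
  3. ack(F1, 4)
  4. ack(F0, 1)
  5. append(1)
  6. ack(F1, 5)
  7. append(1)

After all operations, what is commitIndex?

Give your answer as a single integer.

Answer: 5

Derivation:
Op 1: append 2 -> log_len=2
Op 2: append 3 -> log_len=5
Op 3: F1 acks idx 4 -> match: F0=0 F1=4; commitIndex=4
Op 4: F0 acks idx 1 -> match: F0=1 F1=4; commitIndex=4
Op 5: append 1 -> log_len=6
Op 6: F1 acks idx 5 -> match: F0=1 F1=5; commitIndex=5
Op 7: append 1 -> log_len=7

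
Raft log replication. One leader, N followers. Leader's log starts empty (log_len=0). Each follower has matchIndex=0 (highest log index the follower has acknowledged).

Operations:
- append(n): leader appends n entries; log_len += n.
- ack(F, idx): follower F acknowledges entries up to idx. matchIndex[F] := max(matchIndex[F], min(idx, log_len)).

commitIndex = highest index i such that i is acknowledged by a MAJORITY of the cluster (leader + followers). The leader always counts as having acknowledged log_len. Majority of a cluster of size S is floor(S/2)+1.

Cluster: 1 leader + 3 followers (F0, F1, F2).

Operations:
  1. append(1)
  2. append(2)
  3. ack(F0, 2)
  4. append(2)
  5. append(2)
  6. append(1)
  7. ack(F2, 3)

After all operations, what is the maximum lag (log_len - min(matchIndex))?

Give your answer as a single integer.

Answer: 8

Derivation:
Op 1: append 1 -> log_len=1
Op 2: append 2 -> log_len=3
Op 3: F0 acks idx 2 -> match: F0=2 F1=0 F2=0; commitIndex=0
Op 4: append 2 -> log_len=5
Op 5: append 2 -> log_len=7
Op 6: append 1 -> log_len=8
Op 7: F2 acks idx 3 -> match: F0=2 F1=0 F2=3; commitIndex=2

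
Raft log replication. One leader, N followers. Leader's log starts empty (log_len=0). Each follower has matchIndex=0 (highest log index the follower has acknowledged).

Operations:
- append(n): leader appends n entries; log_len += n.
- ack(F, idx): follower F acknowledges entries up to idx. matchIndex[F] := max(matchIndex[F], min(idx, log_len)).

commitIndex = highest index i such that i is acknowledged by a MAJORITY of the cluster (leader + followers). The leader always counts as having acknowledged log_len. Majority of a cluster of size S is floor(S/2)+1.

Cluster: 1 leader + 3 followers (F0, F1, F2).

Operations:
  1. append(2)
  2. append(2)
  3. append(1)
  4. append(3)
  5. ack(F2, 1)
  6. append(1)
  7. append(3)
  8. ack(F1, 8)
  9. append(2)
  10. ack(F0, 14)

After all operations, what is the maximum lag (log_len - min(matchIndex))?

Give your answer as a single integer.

Answer: 13

Derivation:
Op 1: append 2 -> log_len=2
Op 2: append 2 -> log_len=4
Op 3: append 1 -> log_len=5
Op 4: append 3 -> log_len=8
Op 5: F2 acks idx 1 -> match: F0=0 F1=0 F2=1; commitIndex=0
Op 6: append 1 -> log_len=9
Op 7: append 3 -> log_len=12
Op 8: F1 acks idx 8 -> match: F0=0 F1=8 F2=1; commitIndex=1
Op 9: append 2 -> log_len=14
Op 10: F0 acks idx 14 -> match: F0=14 F1=8 F2=1; commitIndex=8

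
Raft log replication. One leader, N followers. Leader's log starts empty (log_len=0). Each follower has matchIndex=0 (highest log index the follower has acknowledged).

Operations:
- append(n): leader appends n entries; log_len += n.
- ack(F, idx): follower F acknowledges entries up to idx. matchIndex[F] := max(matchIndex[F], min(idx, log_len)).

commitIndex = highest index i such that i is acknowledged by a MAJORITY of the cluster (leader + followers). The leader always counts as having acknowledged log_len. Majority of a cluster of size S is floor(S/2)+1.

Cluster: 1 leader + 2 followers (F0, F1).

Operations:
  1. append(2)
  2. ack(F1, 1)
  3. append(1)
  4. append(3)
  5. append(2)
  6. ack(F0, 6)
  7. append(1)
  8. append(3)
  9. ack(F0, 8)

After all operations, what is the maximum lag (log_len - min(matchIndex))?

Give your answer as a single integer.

Op 1: append 2 -> log_len=2
Op 2: F1 acks idx 1 -> match: F0=0 F1=1; commitIndex=1
Op 3: append 1 -> log_len=3
Op 4: append 3 -> log_len=6
Op 5: append 2 -> log_len=8
Op 6: F0 acks idx 6 -> match: F0=6 F1=1; commitIndex=6
Op 7: append 1 -> log_len=9
Op 8: append 3 -> log_len=12
Op 9: F0 acks idx 8 -> match: F0=8 F1=1; commitIndex=8

Answer: 11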